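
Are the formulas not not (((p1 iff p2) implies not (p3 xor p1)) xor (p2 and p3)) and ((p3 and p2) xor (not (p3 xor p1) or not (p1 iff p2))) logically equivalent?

p1  p2  p3  |  φ  ψ
F   F   F   |  T  T
F   F   T   |  F  F
F   T   F   |  T  T
F   T   T   |  F  F
T   F   F   |  T  T
T   F   T   |  T  T
T   T   F   |  F  F
T   T   T   |  F  F
The columns for φ and ψ agree on every row, so they are logically equivalent.

equivalent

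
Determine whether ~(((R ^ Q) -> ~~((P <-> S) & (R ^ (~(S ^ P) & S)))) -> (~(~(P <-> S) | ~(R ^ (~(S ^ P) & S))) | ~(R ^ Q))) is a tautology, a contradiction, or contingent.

contradiction

P | Q | R | S || φ
1 | 1 | 1 | 1 || 0
1 | 1 | 1 | 0 || 0
1 | 1 | 0 | 1 || 0
1 | 1 | 0 | 0 || 0
1 | 0 | 1 | 1 || 0
1 | 0 | 1 | 0 || 0
1 | 0 | 0 | 1 || 0
1 | 0 | 0 | 0 || 0
0 | 1 | 1 | 1 || 0
0 | 1 | 1 | 0 || 0
0 | 1 | 0 | 1 || 0
0 | 1 | 0 | 0 || 0
0 | 0 | 1 | 1 || 0
0 | 0 | 1 | 0 || 0
0 | 0 | 0 | 1 || 0
0 | 0 | 0 | 0 || 0
Every row is 0, so the formula is a contradiction.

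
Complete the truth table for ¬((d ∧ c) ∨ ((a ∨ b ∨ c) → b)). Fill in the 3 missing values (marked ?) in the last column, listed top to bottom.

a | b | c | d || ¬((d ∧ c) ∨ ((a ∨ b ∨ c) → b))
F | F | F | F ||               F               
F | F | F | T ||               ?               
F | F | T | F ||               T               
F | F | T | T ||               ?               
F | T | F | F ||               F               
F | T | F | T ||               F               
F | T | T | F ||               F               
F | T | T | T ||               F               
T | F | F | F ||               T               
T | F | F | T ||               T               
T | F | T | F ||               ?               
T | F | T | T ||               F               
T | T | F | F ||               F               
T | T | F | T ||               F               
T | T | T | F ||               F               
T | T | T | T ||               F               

F, F, T

Row a=F, b=F, c=F, d=T: (d ∧ c) = F, ((a ∨ b ∨ c) → b) = T, ((d ∧ c) ∨ ((a ∨ b ∨ c) → b)) = T, so ¬((d ∧ c) ∨ ((a ∨ b ∨ c) → b)) = F.
Row a=F, b=F, c=T, d=T: (d ∧ c) = T, ((a ∨ b ∨ c) → b) = F, ((d ∧ c) ∨ ((a ∨ b ∨ c) → b)) = T, so ¬((d ∧ c) ∨ ((a ∨ b ∨ c) → b)) = F.
Row a=T, b=F, c=T, d=F: (d ∧ c) = F, ((a ∨ b ∨ c) → b) = F, ((d ∧ c) ∨ ((a ∨ b ∨ c) → b)) = F, so ¬((d ∧ c) ∨ ((a ∨ b ∨ c) → b)) = T.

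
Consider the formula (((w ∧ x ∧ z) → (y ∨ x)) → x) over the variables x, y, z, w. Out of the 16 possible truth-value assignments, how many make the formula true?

8

x | y | z | w | (w ∧ x ∧ z) | (y ∨ x) | ((w ∧ x ∧ z) → (y ∨ x)) | (((w ∧ x ∧ z) → (y ∨ x)) → x)
- | - | - | - | ----------- | ------- | ----------------------- | -----------------------------
F | F | F | F |      F      |    F    |            T            |               F              
F | F | F | T |      F      |    F    |            T            |               F              
F | F | T | F |      F      |    F    |            T            |               F              
F | F | T | T |      F      |    F    |            T            |               F              
F | T | F | F |      F      |    T    |            T            |               F              
F | T | F | T |      F      |    T    |            T            |               F              
F | T | T | F |      F      |    T    |            T            |               F              
F | T | T | T |      F      |    T    |            T            |               F              
T | F | F | F |      F      |    T    |            T            |               T              
T | F | F | T |      F      |    T    |            T            |               T              
T | F | T | F |      F      |    T    |            T            |               T              
T | F | T | T |      T      |    T    |            T            |               T              
T | T | F | F |      F      |    T    |            T            |               T              
T | T | F | T |      F      |    T    |            T            |               T              
T | T | T | F |      F      |    T    |            T            |               T              
T | T | T | T |      T      |    T    |            T            |               T              
The formula is true on 8 of the 16 rows.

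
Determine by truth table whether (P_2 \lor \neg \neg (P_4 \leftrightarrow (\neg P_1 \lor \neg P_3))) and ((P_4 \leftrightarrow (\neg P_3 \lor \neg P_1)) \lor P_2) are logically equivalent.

equivalent

P_1  P_2  P_3  P_4  |  φ  ψ
 T    T    T    T   |  T  T
 T    T    T    F   |  T  T
 T    T    F    T   |  T  T
 T    T    F    F   |  T  T
 T    F    T    T   |  F  F
 T    F    T    F   |  T  T
 T    F    F    T   |  T  T
 T    F    F    F   |  F  F
 F    T    T    T   |  T  T
 F    T    T    F   |  T  T
 F    T    F    T   |  T  T
 F    T    F    F   |  T  T
 F    F    T    T   |  T  T
 F    F    T    F   |  F  F
 F    F    F    T   |  T  T
 F    F    F    F   |  F  F
The columns for φ and ψ agree on every row, so they are logically equivalent.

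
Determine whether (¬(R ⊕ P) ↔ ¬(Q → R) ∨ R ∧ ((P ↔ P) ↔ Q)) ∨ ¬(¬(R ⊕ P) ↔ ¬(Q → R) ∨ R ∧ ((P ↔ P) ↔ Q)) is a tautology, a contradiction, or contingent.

P  Q  R  |  (R ⊕ P)  ¬(R ⊕ P)  (Q → R)  ¬(Q → R)  (P ↔ P)  ((P ↔ P) ↔ Q)  (R ∧ ((P ↔ P) ↔ Q))  φ
T  T  T  |     F        T         T        F         T           T                 T           T
T  T  F  |     T        F         F        T         T           T                 F           T
T  F  T  |     F        T         T        F         T           F                 F           T
T  F  F  |     T        F         T        F         T           F                 F           T
F  T  T  |     T        F         T        F         T           T                 T           T
F  T  F  |     F        T         F        T         T           T                 F           T
F  F  T  |     T        F         T        F         T           F                 F           T
F  F  F  |     F        T         T        F         T           F                 F           T
Every row is T, so the formula is a tautology.

tautology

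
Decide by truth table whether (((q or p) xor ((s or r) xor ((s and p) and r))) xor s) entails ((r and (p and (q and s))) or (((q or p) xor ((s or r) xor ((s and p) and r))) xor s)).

yes

p  q  r  s  |  φ  ψ
T  T  T  T  |  F  T
T  T  T  F  |  F  F
T  T  F  T  |  T  T
T  T  F  F  |  T  T
T  F  T  T  |  F  F
T  F  T  F  |  F  F
T  F  F  T  |  T  T
T  F  F  F  |  T  T
F  T  T  T  |  T  T
F  T  T  F  |  F  F
F  T  F  T  |  T  T
F  T  F  F  |  T  T
F  F  T  T  |  F  F
F  F  T  F  |  T  T
F  F  F  T  |  F  F
F  F  F  F  |  F  F
In every row where φ is true, ψ is also true, so φ ⊨ ψ.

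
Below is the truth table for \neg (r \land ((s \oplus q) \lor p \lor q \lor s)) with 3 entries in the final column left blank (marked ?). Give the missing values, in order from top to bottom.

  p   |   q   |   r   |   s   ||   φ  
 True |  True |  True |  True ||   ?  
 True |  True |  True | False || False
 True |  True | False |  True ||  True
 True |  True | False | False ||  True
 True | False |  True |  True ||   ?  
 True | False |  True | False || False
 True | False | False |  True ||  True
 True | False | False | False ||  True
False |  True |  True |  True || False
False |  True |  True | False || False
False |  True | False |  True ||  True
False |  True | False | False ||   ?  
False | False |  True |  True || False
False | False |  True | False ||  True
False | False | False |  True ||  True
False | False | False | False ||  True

False, False, True

Row p=True, q=True, r=True, s=True: ((s \oplus q) \lor p \lor q \lor s) = True, (r \land ((s \oplus q) \lor p \lor q \lor s)) = True, so the formula = False.
Row p=True, q=False, r=True, s=True: ((s \oplus q) \lor p \lor q \lor s) = True, (r \land ((s \oplus q) \lor p \lor q \lor s)) = True, so the formula = False.
Row p=False, q=True, r=False, s=False: ((s \oplus q) \lor p \lor q \lor s) = True, (r \land ((s \oplus q) \lor p \lor q \lor s)) = False, so the formula = True.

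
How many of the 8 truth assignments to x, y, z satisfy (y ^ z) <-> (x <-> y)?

4

  x   |   y   |   z   || (y ^ z) | (x <-> y) | ((y ^ z) <-> (x <-> y))
 True |  True |  True ||  False  |    True   |          False         
 True |  True | False ||   True  |    True   |           True         
 True | False |  True ||   True  |   False   |          False         
 True | False | False ||  False  |   False   |           True         
False |  True |  True ||  False  |   False   |           True         
False |  True | False ||   True  |   False   |          False         
False | False |  True ||   True  |    True   |           True         
False | False | False ||  False  |    True   |          False         
The formula is true on 4 of the 8 rows.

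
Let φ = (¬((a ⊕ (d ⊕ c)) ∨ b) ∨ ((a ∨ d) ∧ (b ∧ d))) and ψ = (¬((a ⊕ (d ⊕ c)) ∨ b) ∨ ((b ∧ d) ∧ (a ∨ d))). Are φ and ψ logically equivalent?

equivalent

a | b | c | d | φ | ψ
- | - | - | - | - | -
T | T | T | T | T | T
T | T | T | F | F | F
T | T | F | T | T | T
T | T | F | F | F | F
T | F | T | T | F | F
T | F | T | F | T | T
T | F | F | T | T | T
T | F | F | F | F | F
F | T | T | T | T | T
F | T | T | F | F | F
F | T | F | T | T | T
F | T | F | F | F | F
F | F | T | T | T | T
F | F | T | F | F | F
F | F | F | T | F | F
F | F | F | F | T | T
The columns for φ and ψ agree on every row, so they are logically equivalent.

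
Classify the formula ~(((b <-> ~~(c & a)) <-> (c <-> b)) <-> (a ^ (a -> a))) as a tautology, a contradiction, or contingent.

a  b  c  |  φ
F  F  F  |  F
F  F  T  |  T
F  T  F  |  F
F  T  T  |  T
T  F  F  |  T
T  F  T  |  T
T  T  F  |  T
T  T  T  |  T
6 of 8 rows are T, so the formula is contingent.

contingent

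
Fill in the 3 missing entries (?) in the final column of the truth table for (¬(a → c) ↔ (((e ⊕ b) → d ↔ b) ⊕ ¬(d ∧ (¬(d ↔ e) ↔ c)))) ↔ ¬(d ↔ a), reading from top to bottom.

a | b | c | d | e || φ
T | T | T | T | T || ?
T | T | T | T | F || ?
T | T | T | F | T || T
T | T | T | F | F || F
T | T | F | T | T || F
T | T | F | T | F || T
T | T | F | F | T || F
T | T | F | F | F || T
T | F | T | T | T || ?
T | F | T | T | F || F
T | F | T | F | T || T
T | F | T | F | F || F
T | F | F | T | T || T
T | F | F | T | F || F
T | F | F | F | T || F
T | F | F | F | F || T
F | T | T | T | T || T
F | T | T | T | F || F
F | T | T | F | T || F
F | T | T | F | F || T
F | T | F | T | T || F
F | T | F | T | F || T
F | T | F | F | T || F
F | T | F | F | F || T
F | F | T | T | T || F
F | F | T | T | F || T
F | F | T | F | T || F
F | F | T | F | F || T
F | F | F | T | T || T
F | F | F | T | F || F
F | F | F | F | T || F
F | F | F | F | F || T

F, T, T

Row a=T, b=T, c=T, d=T, e=T: (¬(a → c) ↔ (((e ⊕ b) → d ↔ b) ⊕ ¬(d ∧ (¬(d ↔ e) ↔ c)))) = T, ¬(d ↔ a) = F, so the formula = F.
Row a=T, b=T, c=T, d=T, e=F: (¬(a → c) ↔ (((e ⊕ b) → d ↔ b) ⊕ ¬(d ∧ (¬(d ↔ e) ↔ c)))) = F, ¬(d ↔ a) = F, so the formula = T.
Row a=T, b=F, c=T, d=T, e=T: (¬(a → c) ↔ (((e ⊕ b) → d ↔ b) ⊕ ¬(d ∧ (¬(d ↔ e) ↔ c)))) = F, ¬(d ↔ a) = F, so the formula = T.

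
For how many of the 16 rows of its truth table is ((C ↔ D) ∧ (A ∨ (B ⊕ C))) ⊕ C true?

8

A | B | C | D || (C ↔ D) | (B ⊕ C) | (A ∨ (B ⊕ C)) | ((C ↔ D) ∧ (A ∨ (B ⊕ C))) | (((C ↔ D) ∧ (A ∨ (B ⊕ C))) ⊕ C)
F | F | F | F ||    T    |    F    |       F       |             F             |                F               
F | F | F | T ||    F    |    F    |       F       |             F             |                F               
F | F | T | F ||    F    |    T    |       T       |             F             |                T               
F | F | T | T ||    T    |    T    |       T       |             T             |                F               
F | T | F | F ||    T    |    T    |       T       |             T             |                T               
F | T | F | T ||    F    |    T    |       T       |             F             |                F               
F | T | T | F ||    F    |    F    |       F       |             F             |                T               
F | T | T | T ||    T    |    F    |       F       |             F             |                T               
T | F | F | F ||    T    |    F    |       T       |             T             |                T               
T | F | F | T ||    F    |    F    |       T       |             F             |                F               
T | F | T | F ||    F    |    T    |       T       |             F             |                T               
T | F | T | T ||    T    |    T    |       T       |             T             |                F               
T | T | F | F ||    T    |    T    |       T       |             T             |                T               
T | T | F | T ||    F    |    T    |       T       |             F             |                F               
T | T | T | F ||    F    |    F    |       T       |             F             |                T               
T | T | T | T ||    T    |    F    |       T       |             T             |                F               
The formula is true on 8 of the 16 rows.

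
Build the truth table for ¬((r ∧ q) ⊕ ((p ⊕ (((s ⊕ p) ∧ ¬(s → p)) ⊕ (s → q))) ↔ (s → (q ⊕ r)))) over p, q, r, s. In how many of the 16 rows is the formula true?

p | q | r | s || (r ∧ q) | (s ⊕ p) | (s → p) | ¬(s → p) | ((s ⊕ p) ∧ ¬(s → p)) | (s → q) | (q ⊕ r) | (s → (q ⊕ r)) | φ
0 | 0 | 0 | 0 ||    0    |    0    |    1    |    0     |          0           |    1    |    0    |       1       | 0
0 | 0 | 0 | 1 ||    0    |    1    |    0    |    1     |          1           |    0    |    0    |       0       | 1
0 | 0 | 1 | 0 ||    0    |    0    |    1    |    0     |          0           |    1    |    1    |       1       | 0
0 | 0 | 1 | 1 ||    0    |    1    |    0    |    1     |          1           |    0    |    1    |       1       | 0
0 | 1 | 0 | 0 ||    0    |    0    |    1    |    0     |          0           |    1    |    1    |       1       | 0
0 | 1 | 0 | 1 ||    0    |    1    |    0    |    1     |          1           |    1    |    1    |       1       | 1
0 | 1 | 1 | 0 ||    1    |    0    |    1    |    0     |          0           |    1    |    0    |       1       | 1
0 | 1 | 1 | 1 ||    1    |    1    |    0    |    1     |          1           |    1    |    0    |       0       | 1
1 | 0 | 0 | 0 ||    0    |    1    |    1    |    0     |          0           |    1    |    0    |       1       | 1
1 | 0 | 0 | 1 ||    0    |    0    |    1    |    0     |          0           |    0    |    0    |       0       | 1
1 | 0 | 1 | 0 ||    0    |    1    |    1    |    0     |          0           |    1    |    1    |       1       | 1
1 | 0 | 1 | 1 ||    0    |    0    |    1    |    0     |          0           |    0    |    1    |       1       | 0
1 | 1 | 0 | 0 ||    0    |    1    |    1    |    0     |          0           |    1    |    1    |       1       | 1
1 | 1 | 0 | 1 ||    0    |    0    |    1    |    0     |          0           |    1    |    1    |       1       | 1
1 | 1 | 1 | 0 ||    1    |    1    |    1    |    0     |          0           |    1    |    0    |       1       | 0
1 | 1 | 1 | 1 ||    1    |    0    |    1    |    0     |          0           |    1    |    0    |       0       | 1
The formula is true on 10 of the 16 rows.

10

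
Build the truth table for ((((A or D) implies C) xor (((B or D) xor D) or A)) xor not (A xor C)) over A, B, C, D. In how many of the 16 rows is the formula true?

A | B | C | D || φ
T | T | T | T || T
T | T | T | F || T
T | T | F | T || T
T | T | F | F || T
T | F | T | T || T
T | F | T | F || T
T | F | F | T || T
T | F | F | F || T
F | T | T | T || T
F | T | T | F || F
F | T | F | T || T
F | T | F | F || T
F | F | T | T || T
F | F | T | F || T
F | F | F | T || T
F | F | F | F || F
The formula is true on 14 of the 16 rows.

14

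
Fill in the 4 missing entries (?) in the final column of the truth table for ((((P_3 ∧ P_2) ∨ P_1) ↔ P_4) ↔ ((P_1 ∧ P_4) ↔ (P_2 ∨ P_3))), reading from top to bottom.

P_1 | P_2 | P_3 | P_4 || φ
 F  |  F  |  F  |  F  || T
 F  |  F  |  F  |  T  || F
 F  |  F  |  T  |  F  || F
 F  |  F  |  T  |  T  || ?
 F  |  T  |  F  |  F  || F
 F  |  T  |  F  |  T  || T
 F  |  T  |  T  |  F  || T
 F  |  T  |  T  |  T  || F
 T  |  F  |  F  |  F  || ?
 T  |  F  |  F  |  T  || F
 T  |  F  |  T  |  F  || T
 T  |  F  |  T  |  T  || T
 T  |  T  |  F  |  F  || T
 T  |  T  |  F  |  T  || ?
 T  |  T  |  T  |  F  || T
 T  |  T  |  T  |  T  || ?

T, F, T, T

Row P_1=F, P_2=F, P_3=T, P_4=T: (((P_3 ∧ P_2) ∨ P_1) ↔ P_4) = F, ((P_1 ∧ P_4) ↔ (P_2 ∨ P_3)) = F, so the formula = T.
Row P_1=T, P_2=F, P_3=F, P_4=F: (((P_3 ∧ P_2) ∨ P_1) ↔ P_4) = F, ((P_1 ∧ P_4) ↔ (P_2 ∨ P_3)) = T, so the formula = F.
Row P_1=T, P_2=T, P_3=F, P_4=T: (((P_3 ∧ P_2) ∨ P_1) ↔ P_4) = T, ((P_1 ∧ P_4) ↔ (P_2 ∨ P_3)) = T, so the formula = T.
Row P_1=T, P_2=T, P_3=T, P_4=T: (((P_3 ∧ P_2) ∨ P_1) ↔ P_4) = T, ((P_1 ∧ P_4) ↔ (P_2 ∨ P_3)) = T, so the formula = T.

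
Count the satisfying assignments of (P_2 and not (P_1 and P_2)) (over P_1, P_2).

1

P_1 | P_2 || (P_1 and P_2) | not (P_1 and P_2) | (P_2 and not (P_1 and P_2))
 T  |  T  ||       T       |         F         |              F             
 T  |  F  ||       F       |         T         |              F             
 F  |  T  ||       F       |         T         |              T             
 F  |  F  ||       F       |         T         |              F             
The formula is true on 1 of the 4 rows.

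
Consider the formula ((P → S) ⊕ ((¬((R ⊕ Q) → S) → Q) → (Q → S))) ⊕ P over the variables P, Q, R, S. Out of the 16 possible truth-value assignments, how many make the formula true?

  P   |   Q   |   R   |   S   | (P → S) | (R ⊕ Q) | ((R ⊕ Q) → S) | ¬((R ⊕ Q) → S) | (¬((R ⊕ Q) → S) → Q) | (Q → S) |   φ  
----- | ----- | ----- | ----- | ------- | ------- | ------------- | -------------- | -------------------- | ------- | -----
False | False | False | False |   True  |  False  |      True     |     False      |         True         |   True  | False
False | False | False |  True |   True  |  False  |      True     |     False      |         True         |   True  | False
False | False |  True | False |   True  |   True  |     False     |      True      |        False         |   True  | False
False | False |  True |  True |   True  |   True  |      True     |     False      |         True         |   True  | False
False |  True | False | False |   True  |   True  |     False     |      True      |         True         |  False  |  True
False |  True | False |  True |   True  |   True  |      True     |     False      |         True         |   True  | False
False |  True |  True | False |   True  |  False  |      True     |     False      |         True         |  False  |  True
False |  True |  True |  True |   True  |  False  |      True     |     False      |         True         |   True  | False
 True | False | False | False |  False  |  False  |      True     |     False      |         True         |   True  | False
 True | False | False |  True |   True  |  False  |      True     |     False      |         True         |   True  |  True
 True | False |  True | False |  False  |   True  |     False     |      True      |        False         |   True  | False
 True | False |  True |  True |   True  |   True  |      True     |     False      |         True         |   True  |  True
 True |  True | False | False |  False  |   True  |     False     |      True      |         True         |  False  |  True
 True |  True | False |  True |   True  |   True  |      True     |     False      |         True         |   True  |  True
 True |  True |  True | False |  False  |  False  |      True     |     False      |         True         |  False  |  True
 True |  True |  True |  True |   True  |  False  |      True     |     False      |         True         |   True  |  True
The formula is true on 8 of the 16 rows.

8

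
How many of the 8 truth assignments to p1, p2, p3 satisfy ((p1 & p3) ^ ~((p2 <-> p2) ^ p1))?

2

  p1     p2     p3   |  (p1 & p3)  (p2 <-> p2)  ((p2 <-> p2) ^ p1)  ~((p2 <-> p2) ^ p1)    φ  
False  False  False  |    False        True            True                False         False
False  False   True  |    False        True            True                False         False
False   True  False  |    False        True            True                False         False
False   True   True  |    False        True            True                False         False
 True  False  False  |    False        True           False                 True          True
 True  False   True  |     True        True           False                 True         False
 True   True  False  |    False        True           False                 True          True
 True   True   True  |     True        True           False                 True         False
The formula is true on 2 of the 8 rows.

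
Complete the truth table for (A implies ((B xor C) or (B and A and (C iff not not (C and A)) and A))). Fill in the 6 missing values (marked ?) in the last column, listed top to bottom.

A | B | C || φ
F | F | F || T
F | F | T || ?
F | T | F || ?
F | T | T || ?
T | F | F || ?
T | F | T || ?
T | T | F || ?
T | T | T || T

T, T, T, F, T, T

Row A=F, B=F, C=T: ((B xor C) or (B and A and (C iff not not (C and A)) and A)) = T, so the formula = T.
Row A=F, B=T, C=F: ((B xor C) or (B and A and (C iff not not (C and A)) and A)) = T, so the formula = T.
Row A=F, B=T, C=T: ((B xor C) or (B and A and (C iff not not (C and A)) and A)) = F, so the formula = T.
Row A=T, B=F, C=F: ((B xor C) or (B and A and (C iff not not (C and A)) and A)) = F, so the formula = F.
Row A=T, B=F, C=T: ((B xor C) or (B and A and (C iff not not (C and A)) and A)) = T, so the formula = T.
Row A=T, B=T, C=F: ((B xor C) or (B and A and (C iff not not (C and A)) and A)) = T, so the formula = T.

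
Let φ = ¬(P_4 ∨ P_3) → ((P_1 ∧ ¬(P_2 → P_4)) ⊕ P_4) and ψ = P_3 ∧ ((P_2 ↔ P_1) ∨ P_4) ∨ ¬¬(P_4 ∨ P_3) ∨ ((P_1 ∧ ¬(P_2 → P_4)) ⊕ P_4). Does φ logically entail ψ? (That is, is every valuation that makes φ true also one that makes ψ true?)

P_1 | P_2 | P_3 | P_4 || φ | ψ
 1  |  1  |  1  |  1  || 1 | 1
 1  |  1  |  1  |  0  || 1 | 1
 1  |  1  |  0  |  1  || 1 | 1
 1  |  1  |  0  |  0  || 1 | 1
 1  |  0  |  1  |  1  || 1 | 1
 1  |  0  |  1  |  0  || 1 | 1
 1  |  0  |  0  |  1  || 1 | 1
 1  |  0  |  0  |  0  || 0 | 0
 0  |  1  |  1  |  1  || 1 | 1
 0  |  1  |  1  |  0  || 1 | 1
 0  |  1  |  0  |  1  || 1 | 1
 0  |  1  |  0  |  0  || 0 | 0
 0  |  0  |  1  |  1  || 1 | 1
 0  |  0  |  1  |  0  || 1 | 1
 0  |  0  |  0  |  1  || 1 | 1
 0  |  0  |  0  |  0  || 0 | 0
In every row where φ is true, ψ is also true, so φ ⊨ ψ.

yes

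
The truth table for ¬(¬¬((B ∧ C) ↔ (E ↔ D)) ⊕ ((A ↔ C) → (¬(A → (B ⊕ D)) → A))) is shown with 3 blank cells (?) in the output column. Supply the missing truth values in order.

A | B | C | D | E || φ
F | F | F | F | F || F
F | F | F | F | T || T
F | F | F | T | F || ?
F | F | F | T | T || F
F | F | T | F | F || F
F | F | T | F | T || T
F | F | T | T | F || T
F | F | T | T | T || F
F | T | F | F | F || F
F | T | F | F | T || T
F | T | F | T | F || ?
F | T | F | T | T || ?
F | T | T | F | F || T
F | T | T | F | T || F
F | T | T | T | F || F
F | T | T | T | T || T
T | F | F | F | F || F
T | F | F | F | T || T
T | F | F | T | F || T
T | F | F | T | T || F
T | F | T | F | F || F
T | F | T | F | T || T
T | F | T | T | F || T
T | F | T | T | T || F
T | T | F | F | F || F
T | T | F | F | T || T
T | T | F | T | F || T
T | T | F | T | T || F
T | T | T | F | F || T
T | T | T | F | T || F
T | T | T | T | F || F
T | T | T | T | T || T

T, T, F

Row A=F, B=F, C=F, D=T, E=F: ¬¬((B ∧ C) ↔ (E ↔ D)) = T, ((A ↔ C) → (¬(A → (B ⊕ D)) → A)) = T, (¬¬((B ∧ C) ↔ (E ↔ D)) ⊕ ((A ↔ C) → (¬(A → (B ⊕ D)) → A))) = F, so the formula = T.
Row A=F, B=T, C=F, D=T, E=F: ¬¬((B ∧ C) ↔ (E ↔ D)) = T, ((A ↔ C) → (¬(A → (B ⊕ D)) → A)) = T, (¬¬((B ∧ C) ↔ (E ↔ D)) ⊕ ((A ↔ C) → (¬(A → (B ⊕ D)) → A))) = F, so the formula = T.
Row A=F, B=T, C=F, D=T, E=T: ¬¬((B ∧ C) ↔ (E ↔ D)) = F, ((A ↔ C) → (¬(A → (B ⊕ D)) → A)) = T, (¬¬((B ∧ C) ↔ (E ↔ D)) ⊕ ((A ↔ C) → (¬(A → (B ⊕ D)) → A))) = T, so the formula = F.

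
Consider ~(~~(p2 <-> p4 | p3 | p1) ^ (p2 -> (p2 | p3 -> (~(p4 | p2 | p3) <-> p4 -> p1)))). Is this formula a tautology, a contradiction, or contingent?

contingent

p1  p2  p3  p4     (p4 | p3)  ((p4 | p3) | p1)  (p2 <-> ((p4 | p3) | p1))  ~(p2 <-> ((p4 | p3) | p1))  ~~(p2 <-> ((p4 | p3) | p1))  (p2 | p3)  (p4 | (p2 | p3))  ~(p4 | (p2 | p3))  (p4 -> p1)  φ
F   F   F   F          F             F                      T                          F                            T                   F             F                  T              T       T
F   F   F   T          T             T                      F                          T                            F                   F             T                  F              F       F
F   F   T   F          T             T                      F                          T                            F                   T             T                  F              T       F
F   F   T   T          T             T                      F                          T                            F                   T             T                  F              F       F
F   T   F   F          F             F                      F                          T                            F                   T             T                  F              T       T
F   T   F   T          T             T                      T                          F                            T                   T             T                  F              F       T
F   T   T   F          T             T                      T                          F                            T                   T             T                  F              T       F
F   T   T   T          T             T                      T                          F                            T                   T             T                  F              F       T
T   F   F   F          F             T                      F                          T                            F                   F             F                  T              T       F
T   F   F   T          T             T                      F                          T                            F                   F             T                  F              T       F
T   F   T   F          T             T                      F                          T                            F                   T             T                  F              T       F
T   F   T   T          T             T                      F                          T                            F                   T             T                  F              T       F
T   T   F   F          F             T                      T                          F                            T                   T             T                  F              T       F
T   T   F   T          T             T                      T                          F                            T                   T             T                  F              T       F
T   T   T   F          T             T                      T                          F                            T                   T             T                  F              T       F
T   T   T   T          T             T                      T                          F                            T                   T             T                  F              T       F
4 of 16 rows are T, so the formula is contingent.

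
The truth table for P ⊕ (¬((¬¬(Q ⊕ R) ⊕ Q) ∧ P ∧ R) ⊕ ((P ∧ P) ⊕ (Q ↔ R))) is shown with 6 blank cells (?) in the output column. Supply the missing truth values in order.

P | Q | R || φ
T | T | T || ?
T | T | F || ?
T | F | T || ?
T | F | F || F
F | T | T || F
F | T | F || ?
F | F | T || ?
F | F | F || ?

T, T, F, T, T, F

Row P=T, Q=T, R=T: (¬((¬¬(Q ⊕ R) ⊕ Q) ∧ P ∧ R) ⊕ ((P ∧ P) ⊕ (Q ↔ R))) = F, so the formula = T.
Row P=T, Q=T, R=F: (¬((¬¬(Q ⊕ R) ⊕ Q) ∧ P ∧ R) ⊕ ((P ∧ P) ⊕ (Q ↔ R))) = F, so the formula = T.
Row P=T, Q=F, R=T: (¬((¬¬(Q ⊕ R) ⊕ Q) ∧ P ∧ R) ⊕ ((P ∧ P) ⊕ (Q ↔ R))) = T, so the formula = F.
Row P=F, Q=T, R=F: (¬((¬¬(Q ⊕ R) ⊕ Q) ∧ P ∧ R) ⊕ ((P ∧ P) ⊕ (Q ↔ R))) = T, so the formula = T.
Row P=F, Q=F, R=T: (¬((¬¬(Q ⊕ R) ⊕ Q) ∧ P ∧ R) ⊕ ((P ∧ P) ⊕ (Q ↔ R))) = T, so the formula = T.
Row P=F, Q=F, R=F: (¬((¬¬(Q ⊕ R) ⊕ Q) ∧ P ∧ R) ⊕ ((P ∧ P) ⊕ (Q ↔ R))) = F, so the formula = F.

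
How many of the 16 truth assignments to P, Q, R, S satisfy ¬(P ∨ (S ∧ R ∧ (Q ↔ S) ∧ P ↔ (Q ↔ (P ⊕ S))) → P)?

4

  P      Q      R      S    |    φ  
False  False  False  False  |  False
False  False  False   True  |   True
False  False   True  False  |  False
False  False   True   True  |   True
False   True  False  False  |   True
False   True  False   True  |  False
False   True   True  False  |   True
False   True   True   True  |  False
 True  False  False  False  |  False
 True  False  False   True  |  False
 True  False   True  False  |  False
 True  False   True   True  |  False
 True   True  False  False  |  False
 True   True  False   True  |  False
 True   True   True  False  |  False
 True   True   True   True  |  False
The formula is true on 4 of the 16 rows.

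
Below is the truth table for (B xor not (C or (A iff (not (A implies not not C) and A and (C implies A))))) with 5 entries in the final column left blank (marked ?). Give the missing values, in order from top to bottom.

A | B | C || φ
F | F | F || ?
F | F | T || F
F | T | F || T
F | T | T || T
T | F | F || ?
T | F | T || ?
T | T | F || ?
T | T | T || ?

Row A=F, B=F, C=F: not (C or (A iff (not (A implies not not C) and A and (C implies A)))) = F, so the formula = F.
Row A=T, B=F, C=F: not (C or (A iff (not (A implies not not C) and A and (C implies A)))) = F, so the formula = F.
Row A=T, B=F, C=T: not (C or (A iff (not (A implies not not C) and A and (C implies A)))) = F, so the formula = F.
Row A=T, B=T, C=F: not (C or (A iff (not (A implies not not C) and A and (C implies A)))) = F, so the formula = T.
Row A=T, B=T, C=T: not (C or (A iff (not (A implies not not C) and A and (C implies A)))) = F, so the formula = T.

F, F, F, T, T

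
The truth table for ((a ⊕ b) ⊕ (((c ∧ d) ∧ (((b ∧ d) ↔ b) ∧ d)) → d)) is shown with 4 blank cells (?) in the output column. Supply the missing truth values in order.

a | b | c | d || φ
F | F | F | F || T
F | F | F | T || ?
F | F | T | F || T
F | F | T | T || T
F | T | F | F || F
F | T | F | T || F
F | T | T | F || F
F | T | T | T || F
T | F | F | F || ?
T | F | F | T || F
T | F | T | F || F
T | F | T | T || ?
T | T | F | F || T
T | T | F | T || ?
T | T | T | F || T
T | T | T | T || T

T, F, F, T

Row a=F, b=F, c=F, d=T: (a ⊕ b) = F, (((c ∧ d) ∧ (((b ∧ d) ↔ b) ∧ d)) → d) = T, so the formula = T.
Row a=T, b=F, c=F, d=F: (a ⊕ b) = T, (((c ∧ d) ∧ (((b ∧ d) ↔ b) ∧ d)) → d) = T, so the formula = F.
Row a=T, b=F, c=T, d=T: (a ⊕ b) = T, (((c ∧ d) ∧ (((b ∧ d) ↔ b) ∧ d)) → d) = T, so the formula = F.
Row a=T, b=T, c=F, d=T: (a ⊕ b) = F, (((c ∧ d) ∧ (((b ∧ d) ↔ b) ∧ d)) → d) = T, so the formula = T.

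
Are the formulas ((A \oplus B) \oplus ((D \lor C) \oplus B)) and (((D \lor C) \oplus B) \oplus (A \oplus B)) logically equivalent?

A | B | C | D | φ | ψ
- | - | - | - | - | -
T | T | T | T | F | F
T | T | T | F | F | F
T | T | F | T | F | F
T | T | F | F | T | T
T | F | T | T | F | F
T | F | T | F | F | F
T | F | F | T | F | F
T | F | F | F | T | T
F | T | T | T | T | T
F | T | T | F | T | T
F | T | F | T | T | T
F | T | F | F | F | F
F | F | T | T | T | T
F | F | T | F | T | T
F | F | F | T | T | T
F | F | F | F | F | F
The columns for φ and ψ agree on every row, so they are logically equivalent.

equivalent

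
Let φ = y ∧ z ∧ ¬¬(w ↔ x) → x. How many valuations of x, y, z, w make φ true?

15

  x   |   y   |   z   |   w   | (w ↔ x) | ¬(w ↔ x) | ¬¬(w ↔ x) | (y ∧ z ∧ ¬¬(w ↔ x)) | ((y ∧ z ∧ ¬¬(w ↔ x)) → x)
----- | ----- | ----- | ----- | ------- | -------- | --------- | ------------------- | -------------------------
 True |  True |  True |  True |   True  |  False   |    True   |         True        |            True          
 True |  True |  True | False |  False  |   True   |   False   |        False        |            True          
 True |  True | False |  True |   True  |  False   |    True   |        False        |            True          
 True |  True | False | False |  False  |   True   |   False   |        False        |            True          
 True | False |  True |  True |   True  |  False   |    True   |        False        |            True          
 True | False |  True | False |  False  |   True   |   False   |        False        |            True          
 True | False | False |  True |   True  |  False   |    True   |        False        |            True          
 True | False | False | False |  False  |   True   |   False   |        False        |            True          
False |  True |  True |  True |  False  |   True   |   False   |        False        |            True          
False |  True |  True | False |   True  |  False   |    True   |         True        |           False          
False |  True | False |  True |  False  |   True   |   False   |        False        |            True          
False |  True | False | False |   True  |  False   |    True   |        False        |            True          
False | False |  True |  True |  False  |   True   |   False   |        False        |            True          
False | False |  True | False |   True  |  False   |    True   |        False        |            True          
False | False | False |  True |  False  |   True   |   False   |        False        |            True          
False | False | False | False |   True  |  False   |    True   |        False        |            True          
The formula is true on 15 of the 16 rows.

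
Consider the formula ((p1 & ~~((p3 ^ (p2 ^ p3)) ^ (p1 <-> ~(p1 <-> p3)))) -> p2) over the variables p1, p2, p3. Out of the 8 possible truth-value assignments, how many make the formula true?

7

p1 | p2 | p3 | (p2 ^ p3) | (p3 ^ (p2 ^ p3)) | (p1 <-> p3) | ~(p1 <-> p3) | (p1 <-> ~(p1 <-> p3)) | φ
-- | -- | -- | --------- | ---------------- | ----------- | ------------ | --------------------- | -
0  | 0  | 0  |     0     |        0         |      1      |      0       |           1           | 1
0  | 0  | 1  |     1     |        0         |      0      |      1       |           0           | 1
0  | 1  | 0  |     1     |        1         |      1      |      0       |           1           | 1
0  | 1  | 1  |     0     |        1         |      0      |      1       |           0           | 1
1  | 0  | 0  |     0     |        0         |      0      |      1       |           1           | 0
1  | 0  | 1  |     1     |        0         |      1      |      0       |           0           | 1
1  | 1  | 0  |     1     |        1         |      0      |      1       |           1           | 1
1  | 1  | 1  |     0     |        1         |      1      |      0       |           0           | 1
The formula is true on 7 of the 8 rows.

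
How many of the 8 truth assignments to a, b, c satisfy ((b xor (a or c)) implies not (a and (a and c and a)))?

7

a | b | c || φ
T | T | T || T
T | T | F || T
T | F | T || F
T | F | F || T
F | T | T || T
F | T | F || T
F | F | T || T
F | F | F || T
The formula is true on 7 of the 8 rows.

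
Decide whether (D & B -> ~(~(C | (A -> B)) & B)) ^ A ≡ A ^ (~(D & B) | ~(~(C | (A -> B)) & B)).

A  B  C  D  |  φ  ψ
F  F  F  F  |  T  T
F  F  F  T  |  T  T
F  F  T  F  |  T  T
F  F  T  T  |  T  T
F  T  F  F  |  T  T
F  T  F  T  |  T  T
F  T  T  F  |  T  T
F  T  T  T  |  T  T
T  F  F  F  |  F  F
T  F  F  T  |  F  F
T  F  T  F  |  F  F
T  F  T  T  |  F  F
T  T  F  F  |  F  F
T  T  F  T  |  F  F
T  T  T  F  |  F  F
T  T  T  T  |  F  F
The columns for φ and ψ agree on every row, so they are logically equivalent.

equivalent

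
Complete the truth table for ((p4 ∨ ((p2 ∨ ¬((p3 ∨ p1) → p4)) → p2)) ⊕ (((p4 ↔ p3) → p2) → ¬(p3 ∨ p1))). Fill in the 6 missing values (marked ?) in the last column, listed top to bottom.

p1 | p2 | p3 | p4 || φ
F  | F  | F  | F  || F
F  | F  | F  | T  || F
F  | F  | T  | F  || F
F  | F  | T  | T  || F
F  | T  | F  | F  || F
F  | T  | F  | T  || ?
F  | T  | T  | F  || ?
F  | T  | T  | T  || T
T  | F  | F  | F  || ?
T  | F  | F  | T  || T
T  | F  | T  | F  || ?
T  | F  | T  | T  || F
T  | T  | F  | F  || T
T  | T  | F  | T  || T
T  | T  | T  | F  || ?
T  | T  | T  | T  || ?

F, T, T, F, T, T

Row p1=F, p2=T, p3=F, p4=T: (p4 ∨ ((p2 ∨ ¬((p3 ∨ p1) → p4)) → p2)) = T, (((p4 ↔ p3) → p2) → ¬(p3 ∨ p1)) = T, so the formula = F.
Row p1=F, p2=T, p3=T, p4=F: (p4 ∨ ((p2 ∨ ¬((p3 ∨ p1) → p4)) → p2)) = T, (((p4 ↔ p3) → p2) → ¬(p3 ∨ p1)) = F, so the formula = T.
Row p1=T, p2=F, p3=F, p4=F: (p4 ∨ ((p2 ∨ ¬((p3 ∨ p1) → p4)) → p2)) = F, (((p4 ↔ p3) → p2) → ¬(p3 ∨ p1)) = T, so the formula = T.
Row p1=T, p2=F, p3=T, p4=F: (p4 ∨ ((p2 ∨ ¬((p3 ∨ p1) → p4)) → p2)) = F, (((p4 ↔ p3) → p2) → ¬(p3 ∨ p1)) = F, so the formula = F.
Row p1=T, p2=T, p3=T, p4=F: (p4 ∨ ((p2 ∨ ¬((p3 ∨ p1) → p4)) → p2)) = T, (((p4 ↔ p3) → p2) → ¬(p3 ∨ p1)) = F, so the formula = T.
Row p1=T, p2=T, p3=T, p4=T: (p4 ∨ ((p2 ∨ ¬((p3 ∨ p1) → p4)) → p2)) = T, (((p4 ↔ p3) → p2) → ¬(p3 ∨ p1)) = F, so the formula = T.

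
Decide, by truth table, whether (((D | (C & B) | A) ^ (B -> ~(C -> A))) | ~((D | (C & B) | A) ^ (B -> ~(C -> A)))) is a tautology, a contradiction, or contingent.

A  B  C  D     (C & B)  (D | (C & B) | A)  (C -> A)  ~(C -> A)  (B -> ~(C -> A))  φ
F  F  F  F        F             F             T          F             T          T
F  F  F  T        F             T             T          F             T          T
F  F  T  F        F             F             F          T             T          T
F  F  T  T        F             T             F          T             T          T
F  T  F  F        F             F             T          F             F          T
F  T  F  T        F             T             T          F             F          T
F  T  T  F        T             T             F          T             T          T
F  T  T  T        T             T             F          T             T          T
T  F  F  F        F             T             T          F             T          T
T  F  F  T        F             T             T          F             T          T
T  F  T  F        F             T             T          F             T          T
T  F  T  T        F             T             T          F             T          T
T  T  F  F        F             T             T          F             F          T
T  T  F  T        F             T             T          F             F          T
T  T  T  F        T             T             T          F             F          T
T  T  T  T        T             T             T          F             F          T
Every row is T, so the formula is a tautology.

tautology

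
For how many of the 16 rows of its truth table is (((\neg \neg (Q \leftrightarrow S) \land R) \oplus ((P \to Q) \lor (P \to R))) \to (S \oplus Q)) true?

13

P | Q | R | S || (Q \leftrightarrow S) | \neg (Q \leftrightarrow S) | (P \to Q) | (P \to R) | ((P \to Q) \lor (P \to R)) | (S \oplus Q) | φ
T | T | T | T ||           T           |             F              |     T     |     T     |             T              |      F       | T
T | T | T | F ||           F           |             T              |     T     |     T     |             T              |      T       | T
T | T | F | T ||           T           |             F              |     T     |     F     |             T              |      F       | F
T | T | F | F ||           F           |             T              |     T     |     F     |             T              |      T       | T
T | F | T | T ||           F           |             T              |     F     |     T     |             T              |      T       | T
T | F | T | F ||           T           |             F              |     F     |     T     |             T              |      F       | T
T | F | F | T ||           F           |             T              |     F     |     F     |             F              |      T       | T
T | F | F | F ||           T           |             F              |     F     |     F     |             F              |      F       | T
F | T | T | T ||           T           |             F              |     T     |     T     |             T              |      F       | T
F | T | T | F ||           F           |             T              |     T     |     T     |             T              |      T       | T
F | T | F | T ||           T           |             F              |     T     |     T     |             T              |      F       | F
F | T | F | F ||           F           |             T              |     T     |     T     |             T              |      T       | T
F | F | T | T ||           F           |             T              |     T     |     T     |             T              |      T       | T
F | F | T | F ||           T           |             F              |     T     |     T     |             T              |      F       | T
F | F | F | T ||           F           |             T              |     T     |     T     |             T              |      T       | T
F | F | F | F ||           T           |             F              |     T     |     T     |             T              |      F       | F
The formula is true on 13 of the 16 rows.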